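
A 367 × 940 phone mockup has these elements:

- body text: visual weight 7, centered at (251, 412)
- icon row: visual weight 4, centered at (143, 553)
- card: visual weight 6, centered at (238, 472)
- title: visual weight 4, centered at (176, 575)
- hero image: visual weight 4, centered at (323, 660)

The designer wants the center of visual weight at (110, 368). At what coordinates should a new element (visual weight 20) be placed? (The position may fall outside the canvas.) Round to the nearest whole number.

After adding the new element, total weight = 7 + 4 + 6 + 4 + 4 + 20 = 45.
Along x: (5753 + 20·x) / 45 = 110 (existing moment 7·251 + 4·143 + 6·238 + 4·176 + 4·323 = 5753) ⇒ x = (4950 − 5753) / 20 ≈ -40.15.
Along y: (12868 + 20·y) / 45 = 368 (existing moment 7·412 + 4·553 + 6·472 + 4·575 + 4·660 = 12868) ⇒ y = (16560 − 12868) / 20 ≈ 184.60.

(-40, 185)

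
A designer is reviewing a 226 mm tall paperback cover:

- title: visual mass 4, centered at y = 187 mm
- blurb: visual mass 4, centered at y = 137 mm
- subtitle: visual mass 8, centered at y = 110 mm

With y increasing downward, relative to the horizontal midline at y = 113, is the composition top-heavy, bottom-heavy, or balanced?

Total weight = 4 + 4 + 8 = 16.
y: (4·187 + 4·137 + 8·110) / 16 = 2176 / 16 ≈ 136.00
136.0 lies below (larger y than) the midline 113, so the layout is bottom-heavy.

bottom-heavy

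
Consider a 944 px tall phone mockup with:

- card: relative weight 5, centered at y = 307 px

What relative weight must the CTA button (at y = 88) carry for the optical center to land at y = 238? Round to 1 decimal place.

The single fixed element contributes weight 5, moment 5·307 = 1535.
Set Σw·y/Σw = 238: (1535 + 88w) = 238·(5 + w).
So w = (238·5 − 1535)/(88 − 238) = -345/-150 ≈ 2.30.

w ≈ 2.3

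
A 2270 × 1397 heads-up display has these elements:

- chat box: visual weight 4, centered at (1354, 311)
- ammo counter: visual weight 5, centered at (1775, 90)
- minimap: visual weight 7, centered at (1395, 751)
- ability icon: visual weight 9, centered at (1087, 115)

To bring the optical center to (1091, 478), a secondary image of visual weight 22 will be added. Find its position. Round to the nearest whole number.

New total weight: (4 + 5 + 7 + 9) + 22 = 47.
x: need Σw·x = 47·1091 = 51277. Existing = 4·1354 + 5·1775 + 7·1395 + 9·1087 = 33839. Remainder 17438 / 22 ≈ 792.64.
y: need Σw·y = 47·478 = 22466. Existing = 4·311 + 5·90 + 7·751 + 9·115 = 7986. Remainder 14480 / 22 ≈ 658.18.

(793, 658)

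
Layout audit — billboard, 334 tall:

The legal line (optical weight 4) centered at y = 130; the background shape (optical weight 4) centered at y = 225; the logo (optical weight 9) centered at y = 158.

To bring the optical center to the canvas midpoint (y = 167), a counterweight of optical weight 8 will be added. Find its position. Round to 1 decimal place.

y ≈ 166.6

After adding the counterweight, total weight = 4 + 4 + 9 + 8 = 25.
Along y: (2842 + 8·y) / 25 = 167 (existing moment 4·130 + 4·225 + 9·158 = 2842) ⇒ y = (4175 − 2842) / 8 ≈ 166.62.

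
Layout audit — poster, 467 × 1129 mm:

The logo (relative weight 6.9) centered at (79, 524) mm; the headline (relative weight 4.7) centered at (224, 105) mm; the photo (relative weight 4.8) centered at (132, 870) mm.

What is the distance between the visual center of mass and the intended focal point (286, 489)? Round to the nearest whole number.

Weights sum to 6.9 + 4.7 + 4.8 = 16.4.
x: (6.9·79 + 4.7·224 + 4.8·132) / 16.4 = 2231.5 / 16.4 ≈ 136.07
y: (6.9·524 + 4.7·105 + 4.8·870) / 16.4 = 8285.1 / 16.4 ≈ 505.19
From (286, 489): dx = -149.93, dy = 16.19, so the distance is √(dx²+dy²) ≈ 150.80.

≈ 151 mm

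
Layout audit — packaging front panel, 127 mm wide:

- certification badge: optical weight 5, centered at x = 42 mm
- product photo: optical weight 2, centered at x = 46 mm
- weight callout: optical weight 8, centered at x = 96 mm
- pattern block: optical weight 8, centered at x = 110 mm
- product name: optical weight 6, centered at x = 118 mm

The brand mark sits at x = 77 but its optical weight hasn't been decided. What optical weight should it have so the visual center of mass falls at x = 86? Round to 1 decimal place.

w ≈ 18.2

Known weights sum to 5 + 2 + 8 + 8 + 6 = 29; their moment is 5·42 + 2·46 + 8·96 + 8·110 + 6·118 = 2658.
For the centroid to hit 86: (2658 + w·77) / (29 + w) = 86.
So w = (86·29 − 2658)/(77 − 86) = -164/-9 ≈ 18.22.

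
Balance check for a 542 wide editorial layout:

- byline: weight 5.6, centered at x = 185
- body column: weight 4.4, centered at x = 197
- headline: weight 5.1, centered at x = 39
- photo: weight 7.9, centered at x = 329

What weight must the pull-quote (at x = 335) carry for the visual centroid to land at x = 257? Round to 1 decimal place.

Existing Σw = 23.0 (5.6 + 4.4 + 5.1 + 7.9); existing moment 5.6·185 + 4.4·197 + 5.1·39 + 7.9·329 = 4700.8.
Set Σw·x/Σw = 257: (4700.8 + 335w) = 257·(23.0 + w).
Solving: w = (257·23.0 − 4700.8) / (335 − 257) = 1210.2 / 78 ≈ 15.52.

w ≈ 15.5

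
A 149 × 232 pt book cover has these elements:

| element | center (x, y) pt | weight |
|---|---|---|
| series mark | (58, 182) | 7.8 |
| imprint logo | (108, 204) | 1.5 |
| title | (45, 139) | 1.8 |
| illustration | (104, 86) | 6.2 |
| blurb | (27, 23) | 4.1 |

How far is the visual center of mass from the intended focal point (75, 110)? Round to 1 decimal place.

Total weight = 7.8 + 1.5 + 1.8 + 6.2 + 4.1 = 21.4.
Σw·x = 7.8·58 + 1.5·108 + 1.8·45 + 6.2·104 + 4.1·27 = 1450.9, so x̄ = 1450.9/21.4 ≈ 67.80.
Σw·y = 7.8·182 + 1.5·204 + 1.8·139 + 6.2·86 + 4.1·23 = 2603.3, so ȳ = 2603.3/21.4 ≈ 121.65.
Offset from (75, 110): Δx ≈ -7.20, Δy ≈ 11.65; distance = √(Δx² + Δy²) ≈ 13.70.

≈ 13.7 pt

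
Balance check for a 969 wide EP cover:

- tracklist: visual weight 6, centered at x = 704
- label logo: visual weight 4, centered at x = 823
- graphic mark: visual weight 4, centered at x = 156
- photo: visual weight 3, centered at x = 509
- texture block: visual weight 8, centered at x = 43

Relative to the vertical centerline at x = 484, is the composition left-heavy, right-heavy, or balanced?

left-heavy

Total weight = 6 + 4 + 4 + 3 + 8 = 25.
x-moment: 6·704 + 4·823 + 4·156 + 3·509 + 8·43 = 10011; centroid 10011/25 ≈ 400.44.
Since 400.4 is left of 484, the composition reads left-heavy.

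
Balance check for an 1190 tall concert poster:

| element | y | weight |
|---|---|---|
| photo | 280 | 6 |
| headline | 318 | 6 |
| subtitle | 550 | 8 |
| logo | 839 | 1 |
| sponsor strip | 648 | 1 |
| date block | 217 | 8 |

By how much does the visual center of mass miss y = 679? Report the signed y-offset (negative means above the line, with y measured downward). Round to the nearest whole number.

Weights sum to 6 + 6 + 8 + 1 + 1 + 8 = 30.
y: moment 11211 / weight 30 ≈ 373.70
Difference: 373.70 − 679 ≈ -305.30.

≈ -305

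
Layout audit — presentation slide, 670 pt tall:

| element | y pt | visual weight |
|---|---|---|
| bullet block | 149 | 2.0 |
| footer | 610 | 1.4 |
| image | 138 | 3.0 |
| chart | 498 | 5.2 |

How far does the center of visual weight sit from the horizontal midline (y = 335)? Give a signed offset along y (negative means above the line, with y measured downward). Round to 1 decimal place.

≈ 23.2 pt

Total weight = 2.0 + 1.4 + 3.0 + 5.2 = 11.6.
Σw·y = 2.0·149 + 1.4·610 + 3.0·138 + 5.2·498 = 4155.6, so ȳ = 4155.6/11.6 ≈ 358.24.
Offset from y = 335: 358.24 − 335 ≈ 23.24.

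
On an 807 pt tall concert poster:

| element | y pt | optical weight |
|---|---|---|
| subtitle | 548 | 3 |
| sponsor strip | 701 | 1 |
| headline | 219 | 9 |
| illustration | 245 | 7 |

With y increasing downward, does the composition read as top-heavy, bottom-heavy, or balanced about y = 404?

top-heavy

Weights sum to 3 + 1 + 9 + 7 = 20.
y: (3·548 + 1·701 + 9·219 + 7·245) / 20 = 6031 / 20 ≈ 301.55
301.6 vs midline 404 → top-heavy.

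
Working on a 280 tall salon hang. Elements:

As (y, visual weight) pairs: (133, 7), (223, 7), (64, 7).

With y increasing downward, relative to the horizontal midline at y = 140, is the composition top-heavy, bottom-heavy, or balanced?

balanced

Weights sum to 7 + 7 + 7 = 21.
y-moment: 7·133 + 7·223 + 7·64 = 2940; centroid 2940/21 ≈ 140.00.
140.00 = 140 exactly: balanced.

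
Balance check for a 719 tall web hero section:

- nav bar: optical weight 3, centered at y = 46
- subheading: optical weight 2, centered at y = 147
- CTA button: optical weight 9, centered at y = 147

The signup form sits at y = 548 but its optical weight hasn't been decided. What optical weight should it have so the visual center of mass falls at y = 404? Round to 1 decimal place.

w ≈ 27.1

Known weights sum to 3 + 2 + 9 = 14; their moment is 3·46 + 2·147 + 9·147 = 1755.
Set Σw·y/Σw = 404: (1755 + 548w) = 404·(14 + w).
Solving: w = (404·14 − 1755) / (548 − 404) = 3901 / 144 ≈ 27.09.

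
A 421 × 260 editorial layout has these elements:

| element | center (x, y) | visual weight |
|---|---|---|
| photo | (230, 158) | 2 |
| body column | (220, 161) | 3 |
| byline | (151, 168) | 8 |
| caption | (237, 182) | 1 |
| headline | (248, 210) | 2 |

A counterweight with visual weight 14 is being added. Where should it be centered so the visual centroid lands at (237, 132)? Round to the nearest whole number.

New total weight: (2 + 3 + 8 + 1 + 2) + 14 = 30.
x: need Σw·x = 30·237 = 7110. Existing = 2·230 + 3·220 + 8·151 + 1·237 + 2·248 = 3061. Remainder 4049 / 14 ≈ 289.21.
y: need Σw·y = 30·132 = 3960. Existing = 2·158 + 3·161 + 8·168 + 1·182 + 2·210 = 2745. Remainder 1215 / 14 ≈ 86.79.

(289, 87)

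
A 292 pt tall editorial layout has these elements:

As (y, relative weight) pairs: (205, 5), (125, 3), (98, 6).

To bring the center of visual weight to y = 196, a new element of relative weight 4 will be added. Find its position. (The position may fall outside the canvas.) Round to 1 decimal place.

y ≈ 385.0

After adding the new element, total weight = 5 + 3 + 6 + 4 = 18.
y: target moment 18×196 = 3528; current 5·205 + 3·125 + 6·98 = 1988; the new element supplies 1540, so y = 1540/4 ≈ 385.00.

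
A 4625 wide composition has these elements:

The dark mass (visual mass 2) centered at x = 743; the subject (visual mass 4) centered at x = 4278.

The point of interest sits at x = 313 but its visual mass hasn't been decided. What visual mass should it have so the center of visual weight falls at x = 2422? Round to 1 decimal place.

w ≈ 1.9

Fixed elements: Σw = 2 + 4 = 6, Σw·x = 2·743 + 4·4278 = 18598.
For the centroid to hit 2422: (18598 + w·313) / (6 + w) = 2422.
Rearranging, w·(313 − 2422) = 2422·6 − 18598 = -4066, so w ≈ -4066/-2109 = 1.93.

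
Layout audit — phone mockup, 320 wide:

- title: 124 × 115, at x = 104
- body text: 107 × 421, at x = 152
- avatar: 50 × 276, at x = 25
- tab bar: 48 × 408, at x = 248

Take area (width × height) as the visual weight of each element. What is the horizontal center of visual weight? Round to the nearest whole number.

x ≈ 146

Areas: title 124·115 = 14260, body text 107·421 = 45047, avatar 50·276 = 13800, tab bar 48·408 = 19584. Total weight = 92691.
Σw·x = 14260·104 + 45047·152 + 13800·25 + 19584·248 = 13532016, so x̄ = 13532016/92691 ≈ 145.99.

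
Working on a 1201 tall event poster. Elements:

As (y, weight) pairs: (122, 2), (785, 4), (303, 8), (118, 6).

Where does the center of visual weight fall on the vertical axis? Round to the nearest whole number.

Weights sum to 2 + 4 + 8 + 6 = 20.
Σw·y = 2·122 + 4·785 + 8·303 + 6·118 = 6516, so ȳ = 6516/20 ≈ 325.80.

y ≈ 326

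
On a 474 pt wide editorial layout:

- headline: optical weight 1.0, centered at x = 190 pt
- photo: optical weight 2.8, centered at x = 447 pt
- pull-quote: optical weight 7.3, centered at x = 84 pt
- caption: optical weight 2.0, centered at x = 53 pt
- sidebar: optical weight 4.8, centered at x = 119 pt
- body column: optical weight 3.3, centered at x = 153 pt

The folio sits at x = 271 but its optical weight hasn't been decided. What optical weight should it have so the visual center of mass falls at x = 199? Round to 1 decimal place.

w ≈ 13.6

Existing Σw = 21.2 (1.0 + 2.8 + 7.3 + 2.0 + 4.8 + 3.3); existing moment 1.0·190 + 2.8·447 + 7.3·84 + 2.0·53 + 4.8·119 + 3.3·153 = 3236.9.
For the centroid to hit 199: (3236.9 + w·271) / (21.2 + w) = 199.
Solving: w = (199·21.2 − 3236.9) / (271 − 199) = 981.9 / 72 ≈ 13.64.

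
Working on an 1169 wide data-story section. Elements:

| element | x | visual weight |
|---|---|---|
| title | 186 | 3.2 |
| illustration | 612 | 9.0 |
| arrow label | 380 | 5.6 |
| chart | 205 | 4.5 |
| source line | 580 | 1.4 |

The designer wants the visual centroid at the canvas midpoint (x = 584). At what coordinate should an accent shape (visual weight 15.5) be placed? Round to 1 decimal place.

x ≈ 834.0

New total weight: (3.2 + 9.0 + 5.6 + 4.5 + 1.4) + 15.5 = 39.2.
Along x: (9965.7 + 15.5·x) / 39.2 = 584 (existing moment 3.2·186 + 9.0·612 + 5.6·380 + 4.5·205 + 1.4·580 = 9965.7) ⇒ x = (22892.8 − 9965.7) / 15.5 ≈ 834.01.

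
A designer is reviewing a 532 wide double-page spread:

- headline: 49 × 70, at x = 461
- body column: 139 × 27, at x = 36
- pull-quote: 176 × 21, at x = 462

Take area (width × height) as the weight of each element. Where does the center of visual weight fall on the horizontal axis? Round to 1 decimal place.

x ≈ 314.7

Taking area as weight: headline 49·70 = 3430, body column 139·27 = 3753, pull-quote 176·21 = 3696. Sum 10879.
x-moment: 3430·461 + 3753·36 + 3696·462 = 3423890; centroid 3423890/10879 ≈ 314.72.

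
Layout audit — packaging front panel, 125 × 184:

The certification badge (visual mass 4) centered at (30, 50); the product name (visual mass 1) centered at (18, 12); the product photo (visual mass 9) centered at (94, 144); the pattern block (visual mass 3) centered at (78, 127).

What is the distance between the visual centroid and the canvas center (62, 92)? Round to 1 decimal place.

Σw = 4 + 1 + 9 + 3 = 17.
Σw·x = 4·30 + 1·18 + 9·94 + 3·78 = 1218, so x̄ = 1218/17 ≈ 71.65.
Σw·y = 4·50 + 1·12 + 9·144 + 3·127 = 1889, so ȳ = 1889/17 ≈ 111.12.
Offset from (62, 92): Δx ≈ 9.65, Δy ≈ 19.12; distance = √(Δx² + Δy²) ≈ 21.41.

≈ 21.4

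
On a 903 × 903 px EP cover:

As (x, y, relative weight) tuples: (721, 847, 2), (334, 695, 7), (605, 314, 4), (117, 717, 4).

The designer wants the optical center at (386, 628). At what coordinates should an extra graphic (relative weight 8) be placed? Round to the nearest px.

(373, 627)

New total weight: (2 + 7 + 4 + 4) + 8 = 25.
x: target moment 25×386 = 9650; current 2·721 + 7·334 + 4·605 + 4·117 = 6668; the extra graphic supplies 2982, so x = 2982/8 ≈ 372.75.
y: target moment 25×628 = 15700; current 2·847 + 7·695 + 4·314 + 4·717 = 10683; the extra graphic supplies 5017, so y = 5017/8 ≈ 627.12.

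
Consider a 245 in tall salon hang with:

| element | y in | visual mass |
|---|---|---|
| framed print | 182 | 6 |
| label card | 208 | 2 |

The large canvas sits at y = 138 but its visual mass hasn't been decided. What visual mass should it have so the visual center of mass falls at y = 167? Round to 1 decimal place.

w ≈ 5.9

Fixed elements: Σw = 6 + 2 = 8, Σw·y = 6·182 + 2·208 = 1508.
For the centroid to hit 167: (1508 + w·138) / (8 + w) = 167.
Rearranging, w·(138 − 167) = 167·8 − 1508 = -172, so w ≈ -172/-29 = 5.93.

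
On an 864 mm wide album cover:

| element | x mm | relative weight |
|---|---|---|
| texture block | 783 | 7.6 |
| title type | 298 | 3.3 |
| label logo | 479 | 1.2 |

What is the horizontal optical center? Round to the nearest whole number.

x ≈ 621

Weights sum to 7.6 + 3.3 + 1.2 = 12.1.
x: (7.6·783 + 3.3·298 + 1.2·479) / 12.1 = 7509.0 / 12.1 ≈ 620.58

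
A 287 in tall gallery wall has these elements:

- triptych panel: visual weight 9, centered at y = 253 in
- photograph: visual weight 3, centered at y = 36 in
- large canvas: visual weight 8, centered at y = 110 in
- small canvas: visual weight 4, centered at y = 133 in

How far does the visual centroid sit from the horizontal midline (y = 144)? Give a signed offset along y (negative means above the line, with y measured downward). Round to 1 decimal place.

≈ 14.2 in

Σw = 9 + 3 + 8 + 4 = 24.
Σw·y = 9·253 + 3·36 + 8·110 + 4·133 = 3797, so ȳ = 3797/24 ≈ 158.21.
Against y = 144, that's 158.21 − 144 = 14.21.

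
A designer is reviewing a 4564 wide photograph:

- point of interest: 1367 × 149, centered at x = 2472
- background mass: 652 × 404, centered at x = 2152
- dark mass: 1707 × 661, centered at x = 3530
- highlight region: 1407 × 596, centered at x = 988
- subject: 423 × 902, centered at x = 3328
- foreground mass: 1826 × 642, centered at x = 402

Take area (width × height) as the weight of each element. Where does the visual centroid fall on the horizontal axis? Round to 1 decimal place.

Areas: point of interest 1367·149 = 203683, background mass 652·404 = 263408, dark mass 1707·661 = 1128327, highlight region 1407·596 = 838572, subject 423·902 = 381546, foreground mass 1826·642 = 1172292. Total weight = 3987828.
x: (203683·2472 + 263408·2152 + 1128327·3530 + 838572·988 + 381546·3328 + 1172292·402) / 3987828 = 7622908310 / 3987828 ≈ 1911.54

x ≈ 1911.5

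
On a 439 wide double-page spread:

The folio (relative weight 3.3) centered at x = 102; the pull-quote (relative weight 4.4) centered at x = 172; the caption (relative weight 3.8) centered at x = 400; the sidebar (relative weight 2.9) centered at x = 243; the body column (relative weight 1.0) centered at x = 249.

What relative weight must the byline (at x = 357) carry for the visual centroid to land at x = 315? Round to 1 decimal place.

w ≈ 30.6

Existing Σw = 15.4 (3.3 + 4.4 + 3.8 + 2.9 + 1.0); existing moment 3.3·102 + 4.4·172 + 3.8·400 + 2.9·243 + 1.0·249 = 3567.1.
Set Σw·x/Σw = 315: (3567.1 + 357w) = 315·(15.4 + w).
Solving: w = (315·15.4 − 3567.1) / (357 − 315) = 1283.9 / 42 ≈ 30.57.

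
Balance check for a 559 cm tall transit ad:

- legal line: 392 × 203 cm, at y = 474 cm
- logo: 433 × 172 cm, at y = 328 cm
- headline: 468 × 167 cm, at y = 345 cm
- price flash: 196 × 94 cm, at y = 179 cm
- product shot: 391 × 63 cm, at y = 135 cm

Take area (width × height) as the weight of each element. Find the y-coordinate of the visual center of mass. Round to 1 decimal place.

Taking area as weight: legal line 392·203 = 79576, logo 433·172 = 74476, headline 468·167 = 78156, price flash 196·94 = 18424, product shot 391·63 = 24633. Sum 275265.
y-moment: 79576·474 + 74476·328 + 78156·345 + 18424·179 + 24633·135 = 95734323; centroid 95734323/275265 ≈ 347.79.

y ≈ 347.8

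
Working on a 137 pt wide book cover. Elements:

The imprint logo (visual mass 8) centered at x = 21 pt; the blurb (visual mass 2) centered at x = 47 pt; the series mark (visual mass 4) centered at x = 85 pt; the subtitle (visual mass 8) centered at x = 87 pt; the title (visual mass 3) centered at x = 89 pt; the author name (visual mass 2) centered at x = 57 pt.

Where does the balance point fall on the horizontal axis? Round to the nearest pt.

Weights sum to 8 + 2 + 4 + 8 + 3 + 2 = 27.
x: moment 1679 / weight 27 ≈ 62.19

x ≈ 62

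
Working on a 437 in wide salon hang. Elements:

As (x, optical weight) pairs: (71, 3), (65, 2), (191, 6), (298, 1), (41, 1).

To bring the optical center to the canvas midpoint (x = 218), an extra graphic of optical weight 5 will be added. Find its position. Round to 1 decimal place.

New total weight: (3 + 2 + 6 + 1 + 1) + 5 = 18.
Along x: (1828 + 5·x) / 18 = 218 (existing moment 3·71 + 2·65 + 6·191 + 1·298 + 1·41 = 1828) ⇒ x = (3924 − 1828) / 5 ≈ 419.20.

x ≈ 419.2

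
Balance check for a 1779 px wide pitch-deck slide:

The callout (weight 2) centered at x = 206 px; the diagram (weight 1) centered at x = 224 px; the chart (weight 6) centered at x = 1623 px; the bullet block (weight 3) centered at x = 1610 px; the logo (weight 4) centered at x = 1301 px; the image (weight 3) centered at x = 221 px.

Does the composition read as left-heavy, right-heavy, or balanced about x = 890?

right-heavy

Total weight = 2 + 1 + 6 + 3 + 4 + 3 = 19.
x: moment 21071 / weight 19 ≈ 1109.00
Since 1109.0 is right of 890, the composition reads right-heavy.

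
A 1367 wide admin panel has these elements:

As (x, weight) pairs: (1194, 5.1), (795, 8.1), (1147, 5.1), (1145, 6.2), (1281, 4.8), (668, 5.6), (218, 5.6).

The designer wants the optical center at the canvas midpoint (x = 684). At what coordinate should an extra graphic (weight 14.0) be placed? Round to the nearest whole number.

After adding the extra graphic, total weight = 5.1 + 8.1 + 5.1 + 6.2 + 4.8 + 5.6 + 5.6 + 14.0 = 54.5.
x: target moment 54.5×684 = 37278.0; current 5.1·1194 + 8.1·795 + 5.1·1147 + 6.2·1145 + 4.8·1281 + 5.6·668 + 5.6·218 = 36588.0; the extra graphic supplies 690.0, so x = 690.0/14.0 ≈ 49.29.

x ≈ 49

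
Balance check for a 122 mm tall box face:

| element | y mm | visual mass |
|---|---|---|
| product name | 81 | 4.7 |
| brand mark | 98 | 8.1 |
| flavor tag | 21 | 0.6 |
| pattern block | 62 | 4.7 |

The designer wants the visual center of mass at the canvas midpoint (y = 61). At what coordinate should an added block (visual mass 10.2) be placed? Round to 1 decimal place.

With the added block, Σw becomes 4.7 + 8.1 + 0.6 + 4.7 + 10.2 = 28.3.
Along y: (1478.5 + 10.2·y) / 28.3 = 61 (existing moment 4.7·81 + 8.1·98 + 0.6·21 + 4.7·62 = 1478.5) ⇒ y = (1726.3 − 1478.5) / 10.2 ≈ 24.29.

y ≈ 24.3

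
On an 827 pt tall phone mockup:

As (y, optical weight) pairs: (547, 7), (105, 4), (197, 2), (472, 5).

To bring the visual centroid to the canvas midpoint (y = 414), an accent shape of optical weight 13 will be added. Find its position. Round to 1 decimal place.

New total weight: (7 + 4 + 2 + 5) + 13 = 31.
y: need Σw·y = 31·414 = 12834. Existing = 7·547 + 4·105 + 2·197 + 5·472 = 7003. Remainder 5831 / 13 ≈ 448.54.

y ≈ 448.5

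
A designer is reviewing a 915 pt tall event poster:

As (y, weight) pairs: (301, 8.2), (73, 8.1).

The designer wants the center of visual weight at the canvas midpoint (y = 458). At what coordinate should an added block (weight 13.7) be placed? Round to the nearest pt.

y ≈ 780

New total weight: (8.2 + 8.1) + 13.7 = 30.0.
Along y: (3059.5 + 13.7·y) / 30.0 = 458 (existing moment 8.2·301 + 8.1·73 = 3059.5) ⇒ y = (13740.0 − 3059.5) / 13.7 ≈ 779.60.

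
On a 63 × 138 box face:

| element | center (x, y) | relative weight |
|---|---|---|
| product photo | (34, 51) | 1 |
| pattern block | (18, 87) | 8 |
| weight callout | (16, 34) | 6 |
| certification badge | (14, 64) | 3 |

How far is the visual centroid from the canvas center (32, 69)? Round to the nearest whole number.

Σw = 1 + 8 + 6 + 3 = 18.
x: (1·34 + 8·18 + 6·16 + 3·14) / 18 = 316 / 18 ≈ 17.56
y: (1·51 + 8·87 + 6·34 + 3·64) / 18 = 1143 / 18 ≈ 63.50
From (32, 69): dx = -14.44, dy = -5.50, so the distance is √(dx²+dy²) ≈ 15.46.

≈ 15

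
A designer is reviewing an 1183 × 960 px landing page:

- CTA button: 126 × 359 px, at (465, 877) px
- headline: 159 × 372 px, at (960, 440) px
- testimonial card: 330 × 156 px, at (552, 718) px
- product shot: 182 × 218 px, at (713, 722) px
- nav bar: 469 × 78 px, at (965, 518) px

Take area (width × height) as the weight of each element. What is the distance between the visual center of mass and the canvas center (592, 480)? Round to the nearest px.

≈ 218 px

Taking area as weight: CTA button 126·359 = 45234, headline 159·372 = 59148, testimonial card 330·156 = 51480, product shot 182·218 = 39676, nav bar 469·78 = 36582. Sum 232120.
x: (45234·465 + 59148·960 + 51480·552 + 39676·713 + 36582·965) / 232120 = 169823468 / 232120 ≈ 731.62
y: (45234·877 + 59148·440 + 51480·718 + 39676·722 + 36582·518) / 232120 = 150253526 / 232120 ≈ 647.31
From (592, 480): dx = 139.62, dy = 167.31, so the distance is √(dx²+dy²) ≈ 217.91.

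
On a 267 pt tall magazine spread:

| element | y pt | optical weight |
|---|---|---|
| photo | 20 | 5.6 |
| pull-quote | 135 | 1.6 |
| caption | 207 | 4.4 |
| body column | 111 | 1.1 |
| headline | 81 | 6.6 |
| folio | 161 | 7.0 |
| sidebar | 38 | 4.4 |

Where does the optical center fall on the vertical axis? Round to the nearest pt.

Weights sum to 5.6 + 1.6 + 4.4 + 1.1 + 6.6 + 7.0 + 4.4 = 30.7.
y: moment 3189.7 / weight 30.7 ≈ 103.90

y ≈ 104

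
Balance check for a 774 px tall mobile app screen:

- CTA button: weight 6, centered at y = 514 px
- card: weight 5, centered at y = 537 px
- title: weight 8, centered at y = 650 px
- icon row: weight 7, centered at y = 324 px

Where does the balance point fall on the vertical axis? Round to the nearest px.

y ≈ 509

Total weight = 6 + 5 + 8 + 7 = 26.
y: (6·514 + 5·537 + 8·650 + 7·324) / 26 = 13237 / 26 ≈ 509.12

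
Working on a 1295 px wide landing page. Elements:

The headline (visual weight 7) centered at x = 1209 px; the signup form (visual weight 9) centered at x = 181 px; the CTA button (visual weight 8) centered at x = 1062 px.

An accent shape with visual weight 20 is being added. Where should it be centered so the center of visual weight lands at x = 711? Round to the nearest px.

x ≈ 635

With the accent shape, Σw becomes 7 + 9 + 8 + 20 = 44.
x: target moment 44×711 = 31284; current 7·1209 + 9·181 + 8·1062 = 18588; the accent shape supplies 12696, so x = 12696/20 ≈ 634.80.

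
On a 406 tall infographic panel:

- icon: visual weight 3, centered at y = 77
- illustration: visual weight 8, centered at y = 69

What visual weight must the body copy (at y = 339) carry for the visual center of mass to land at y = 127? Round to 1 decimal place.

w ≈ 2.9

Known weights sum to 3 + 8 = 11; their moment is 3·77 + 8·69 = 783.
Balance at y = 127 requires (783 + w·339) / (11 + w) = 127.
So w = (127·11 − 783)/(339 − 127) = 614/212 ≈ 2.90.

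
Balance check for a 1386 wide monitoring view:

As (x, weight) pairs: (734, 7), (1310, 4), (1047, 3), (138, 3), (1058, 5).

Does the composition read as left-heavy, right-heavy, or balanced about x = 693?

Total weight = 7 + 4 + 3 + 3 + 5 = 22.
x: (7·734 + 4·1310 + 3·1047 + 3·138 + 5·1058) / 22 = 19223 / 22 ≈ 873.77
873.8 lies right of the midline 693, so the layout is right-heavy.

right-heavy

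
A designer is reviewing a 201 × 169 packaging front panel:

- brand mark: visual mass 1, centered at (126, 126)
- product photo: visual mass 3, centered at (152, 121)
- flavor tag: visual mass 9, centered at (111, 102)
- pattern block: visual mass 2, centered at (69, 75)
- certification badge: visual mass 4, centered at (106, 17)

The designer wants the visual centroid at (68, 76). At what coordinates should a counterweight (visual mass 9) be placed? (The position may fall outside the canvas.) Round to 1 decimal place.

(-26.6, 55.9)

With the counterweight, Σw becomes 1 + 3 + 9 + 2 + 4 + 9 = 28.
x: target moment 28×68 = 1904; current 1·126 + 3·152 + 9·111 + 2·69 + 4·106 = 2143; the counterweight supplies -239, so x = -239/9 ≈ -26.56.
y: target moment 28×76 = 2128; current 1·126 + 3·121 + 9·102 + 2·75 + 4·17 = 1625; the counterweight supplies 503, so y = 503/9 ≈ 55.89.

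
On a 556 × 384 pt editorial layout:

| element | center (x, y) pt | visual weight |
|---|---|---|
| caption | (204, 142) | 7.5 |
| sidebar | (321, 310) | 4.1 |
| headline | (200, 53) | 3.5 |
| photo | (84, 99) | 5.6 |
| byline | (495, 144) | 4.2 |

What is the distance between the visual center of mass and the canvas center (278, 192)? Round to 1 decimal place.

≈ 55.3 pt

Weights sum to 7.5 + 4.1 + 3.5 + 5.6 + 4.2 = 24.9.
x-moment: 7.5·204 + 4.1·321 + 3.5·200 + 5.6·84 + 4.2·495 = 6095.5; centroid 6095.5/24.9 ≈ 244.80.
y-moment: 7.5·142 + 4.1·310 + 3.5·53 + 5.6·99 + 4.2·144 = 3680.7; centroid 3680.7/24.9 ≈ 147.82.
Offset from (278, 192): Δx ≈ -33.20, Δy ≈ -44.18; distance = √(Δx² + Δy²) ≈ 55.27.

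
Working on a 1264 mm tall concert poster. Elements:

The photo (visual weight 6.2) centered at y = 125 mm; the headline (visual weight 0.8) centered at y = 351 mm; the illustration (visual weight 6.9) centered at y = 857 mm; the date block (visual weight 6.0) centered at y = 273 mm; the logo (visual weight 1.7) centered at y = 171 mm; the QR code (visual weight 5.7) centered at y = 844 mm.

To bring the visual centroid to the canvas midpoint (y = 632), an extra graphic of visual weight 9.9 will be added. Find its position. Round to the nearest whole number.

y ≈ 990

New total weight: (6.2 + 0.8 + 6.9 + 6.0 + 1.7 + 5.7) + 9.9 = 37.2.
y: target moment 37.2×632 = 23510.4; current 6.2·125 + 0.8·351 + 6.9·857 + 6.0·273 + 1.7·171 + 5.7·844 = 13708.6; the extra graphic supplies 9801.8, so y = 9801.8/9.9 ≈ 990.08.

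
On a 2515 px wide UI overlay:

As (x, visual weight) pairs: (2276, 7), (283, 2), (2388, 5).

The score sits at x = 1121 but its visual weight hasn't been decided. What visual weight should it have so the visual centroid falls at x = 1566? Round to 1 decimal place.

w ≈ 14.6

Existing Σw = 14 (7 + 2 + 5); existing moment 7·2276 + 2·283 + 5·2388 = 28438.
Balance at x = 1566 requires (28438 + w·1121) / (14 + w) = 1566.
Rearranging, w·(1121 − 1566) = 1566·14 − 28438 = -6514, so w ≈ -6514/-445 = 14.64.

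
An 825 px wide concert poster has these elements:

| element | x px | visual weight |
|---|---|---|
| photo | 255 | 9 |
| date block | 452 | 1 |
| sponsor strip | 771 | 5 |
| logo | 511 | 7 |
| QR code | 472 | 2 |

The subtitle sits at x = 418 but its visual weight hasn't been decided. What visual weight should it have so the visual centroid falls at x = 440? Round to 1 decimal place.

Existing Σw = 24 (9 + 1 + 5 + 7 + 2); existing moment 9·255 + 1·452 + 5·771 + 7·511 + 2·472 = 11123.
Balance at x = 440 requires (11123 + w·418) / (24 + w) = 440.
Solving: w = (440·24 − 11123) / (418 − 440) = -563 / -22 ≈ 25.59.

w ≈ 25.6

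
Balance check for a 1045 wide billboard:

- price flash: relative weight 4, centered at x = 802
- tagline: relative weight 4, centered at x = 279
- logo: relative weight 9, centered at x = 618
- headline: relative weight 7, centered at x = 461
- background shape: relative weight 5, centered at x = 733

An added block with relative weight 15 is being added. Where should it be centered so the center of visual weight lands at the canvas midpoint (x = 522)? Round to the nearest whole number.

x ≈ 413

After adding the added block, total weight = 4 + 4 + 9 + 7 + 5 + 15 = 44.
Along x: (16778 + 15·x) / 44 = 522 (existing moment 4·802 + 4·279 + 9·618 + 7·461 + 5·733 = 16778) ⇒ x = (22968 − 16778) / 15 ≈ 412.67.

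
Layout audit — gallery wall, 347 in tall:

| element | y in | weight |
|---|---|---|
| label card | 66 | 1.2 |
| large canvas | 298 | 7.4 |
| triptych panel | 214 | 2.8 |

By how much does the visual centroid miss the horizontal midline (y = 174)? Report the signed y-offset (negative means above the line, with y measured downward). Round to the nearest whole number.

≈ 79 in

Σw = 1.2 + 7.4 + 2.8 = 11.4.
y: (1.2·66 + 7.4·298 + 2.8·214) / 11.4 = 2883.6 / 11.4 ≈ 252.95
Offset from y = 174: 252.95 − 174 ≈ 78.95.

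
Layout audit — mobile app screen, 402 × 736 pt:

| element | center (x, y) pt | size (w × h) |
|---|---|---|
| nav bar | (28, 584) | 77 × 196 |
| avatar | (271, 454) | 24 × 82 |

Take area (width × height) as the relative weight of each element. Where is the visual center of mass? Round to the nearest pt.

(56, 569)

Taking area as weight: nav bar 77·196 = 15092, avatar 24·82 = 1968. Sum 17060.
Σw·x = 15092·28 + 1968·271 = 955904, so x̄ = 955904/17060 ≈ 56.03.
Σw·y = 15092·584 + 1968·454 = 9707200, so ȳ = 9707200/17060 ≈ 569.00.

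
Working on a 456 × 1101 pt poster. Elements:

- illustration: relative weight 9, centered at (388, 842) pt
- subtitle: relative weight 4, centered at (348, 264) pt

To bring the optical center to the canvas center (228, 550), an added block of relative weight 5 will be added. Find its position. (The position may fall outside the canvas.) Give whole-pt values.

(-156, 253)

New total weight: (9 + 4) + 5 = 18.
Along x: (4884 + 5·x) / 18 = 228 (existing moment 9·388 + 4·348 = 4884) ⇒ x = (4104 − 4884) / 5 ≈ -156.00.
Along y: (8634 + 5·y) / 18 = 550 (existing moment 9·842 + 4·264 = 8634) ⇒ y = (9900 − 8634) / 5 ≈ 253.20.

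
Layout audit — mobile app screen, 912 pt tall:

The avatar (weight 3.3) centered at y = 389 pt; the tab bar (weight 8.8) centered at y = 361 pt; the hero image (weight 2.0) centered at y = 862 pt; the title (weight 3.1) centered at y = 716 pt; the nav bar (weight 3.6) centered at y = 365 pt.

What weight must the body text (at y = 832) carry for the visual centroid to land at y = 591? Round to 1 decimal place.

Fixed elements: Σw = 3.3 + 8.8 + 2.0 + 3.1 + 3.6 = 20.8, Σw·y = 3.3·389 + 8.8·361 + 2.0·862 + 3.1·716 + 3.6·365 = 9718.1.
For the centroid to hit 591: (9718.1 + w·832) / (20.8 + w) = 591.
Solving: w = (591·20.8 − 9718.1) / (832 − 591) = 2574.7 / 241 ≈ 10.68.

w ≈ 10.7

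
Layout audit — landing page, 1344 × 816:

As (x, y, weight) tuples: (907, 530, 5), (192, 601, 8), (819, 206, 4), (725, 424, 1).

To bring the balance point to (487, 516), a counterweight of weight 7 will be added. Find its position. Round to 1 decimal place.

After adding the counterweight, total weight = 5 + 8 + 4 + 1 + 7 = 25.
x: need Σw·x = 25·487 = 12175. Existing = 5·907 + 8·192 + 4·819 + 1·725 = 10072. Remainder 2103 / 7 ≈ 300.43.
y: need Σw·y = 25·516 = 12900. Existing = 5·530 + 8·601 + 4·206 + 1·424 = 8706. Remainder 4194 / 7 ≈ 599.14.

(300.4, 599.1)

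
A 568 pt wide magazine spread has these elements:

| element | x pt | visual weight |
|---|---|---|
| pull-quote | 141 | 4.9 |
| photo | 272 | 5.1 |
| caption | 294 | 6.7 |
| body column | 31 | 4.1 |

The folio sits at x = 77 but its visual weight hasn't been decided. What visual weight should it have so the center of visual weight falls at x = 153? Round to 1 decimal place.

w ≈ 13.1

Known weights sum to 4.9 + 5.1 + 6.7 + 4.1 = 20.8; their moment is 4.9·141 + 5.1·272 + 6.7·294 + 4.1·31 = 4175.0.
For the centroid to hit 153: (4175.0 + w·77) / (20.8 + w) = 153.
Rearranging, w·(77 − 153) = 153·20.8 − 4175.0 = -992.6, so w ≈ -992.6/-76 = 13.06.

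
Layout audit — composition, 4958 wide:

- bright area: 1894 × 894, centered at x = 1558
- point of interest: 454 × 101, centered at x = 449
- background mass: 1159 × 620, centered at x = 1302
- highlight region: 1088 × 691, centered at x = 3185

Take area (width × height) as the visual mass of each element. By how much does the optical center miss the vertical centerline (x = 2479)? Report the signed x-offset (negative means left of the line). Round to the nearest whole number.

≈ -613

Areas: bright area 1894·894 = 1693236, point of interest 454·101 = 45854, background mass 1159·620 = 718580, highlight region 1088·691 = 751808. Total weight = 3209478.
Σw·x = 1693236·1558 + 45854·449 + 718580·1302 + 751808·3185 = 5988749774, so x̄ = 5988749774/3209478 ≈ 1865.96.
Offset from x = 2479: 1865.96 − 2479 ≈ -613.04.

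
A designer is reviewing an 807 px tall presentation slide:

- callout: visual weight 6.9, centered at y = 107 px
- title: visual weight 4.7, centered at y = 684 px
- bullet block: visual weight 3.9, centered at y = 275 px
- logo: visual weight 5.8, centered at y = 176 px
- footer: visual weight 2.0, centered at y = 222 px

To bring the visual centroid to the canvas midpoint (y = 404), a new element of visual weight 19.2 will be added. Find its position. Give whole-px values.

New total weight: (6.9 + 4.7 + 3.9 + 5.8 + 2.0) + 19.2 = 42.5.
y: need Σw·y = 42.5·404 = 17170.0. Existing = 6.9·107 + 4.7·684 + 3.9·275 + 5.8·176 + 2.0·222 = 6490.4. Remainder 10679.6 / 19.2 ≈ 556.23.

y ≈ 556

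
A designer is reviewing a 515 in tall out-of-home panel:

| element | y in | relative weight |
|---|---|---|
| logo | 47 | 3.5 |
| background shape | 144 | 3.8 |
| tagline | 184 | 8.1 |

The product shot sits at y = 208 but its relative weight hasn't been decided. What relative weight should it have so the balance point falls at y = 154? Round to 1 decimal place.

Known weights sum to 3.5 + 3.8 + 8.1 = 15.4; their moment is 3.5·47 + 3.8·144 + 8.1·184 = 2202.1.
For the centroid to hit 154: (2202.1 + w·208) / (15.4 + w) = 154.
Rearranging, w·(208 − 154) = 154·15.4 − 2202.1 = 169.5, so w ≈ 169.5/54 = 3.14.

w ≈ 3.1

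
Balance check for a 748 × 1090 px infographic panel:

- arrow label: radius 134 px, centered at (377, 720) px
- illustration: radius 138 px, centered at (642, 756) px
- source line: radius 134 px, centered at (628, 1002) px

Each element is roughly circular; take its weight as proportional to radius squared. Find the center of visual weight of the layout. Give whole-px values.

(551, 825)

Weights ∝ r²: arrow label 134² = 17956, illustration 138² = 19044, source line 134² = 17956; Σw = 54956.
x-moment: 17956·377 + 19044·642 + 17956·628 = 30272028; centroid 30272028/54956 ≈ 550.84.
y-moment: 17956·720 + 19044·756 + 17956·1002 = 45317496; centroid 45317496/54956 ≈ 824.61.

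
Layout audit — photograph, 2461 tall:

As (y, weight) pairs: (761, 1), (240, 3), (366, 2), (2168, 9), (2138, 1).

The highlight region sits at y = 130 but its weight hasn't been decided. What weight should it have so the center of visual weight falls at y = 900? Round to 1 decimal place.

Existing Σw = 16 (1 + 3 + 2 + 9 + 1); existing moment 1·761 + 3·240 + 2·366 + 9·2168 + 1·2138 = 23863.
Set Σw·y/Σw = 900: (23863 + 130w) = 900·(16 + w).
Solving: w = (900·16 − 23863) / (130 − 900) = -9463 / -770 ≈ 12.29.

w ≈ 12.3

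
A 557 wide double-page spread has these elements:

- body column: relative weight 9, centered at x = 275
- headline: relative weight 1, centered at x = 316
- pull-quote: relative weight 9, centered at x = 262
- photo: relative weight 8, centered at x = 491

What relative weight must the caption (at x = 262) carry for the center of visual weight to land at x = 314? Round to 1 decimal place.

Known weights sum to 9 + 1 + 9 + 8 = 27; their moment is 9·275 + 1·316 + 9·262 + 8·491 = 9077.
Set Σw·x/Σw = 314: (9077 + 262w) = 314·(27 + w).
Rearranging, w·(262 − 314) = 314·27 − 9077 = -599, so w ≈ -599/-52 = 11.52.

w ≈ 11.5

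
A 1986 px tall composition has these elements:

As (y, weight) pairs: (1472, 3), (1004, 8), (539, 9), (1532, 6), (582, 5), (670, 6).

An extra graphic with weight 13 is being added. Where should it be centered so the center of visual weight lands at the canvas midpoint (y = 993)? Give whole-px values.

y ≈ 1248

After adding the extra graphic, total weight = 3 + 8 + 9 + 6 + 5 + 6 + 13 = 50.
Along y: (33421 + 13·y) / 50 = 993 (existing moment 3·1472 + 8·1004 + 9·539 + 6·1532 + 5·582 + 6·670 = 33421) ⇒ y = (49650 − 33421) / 13 ≈ 1248.38.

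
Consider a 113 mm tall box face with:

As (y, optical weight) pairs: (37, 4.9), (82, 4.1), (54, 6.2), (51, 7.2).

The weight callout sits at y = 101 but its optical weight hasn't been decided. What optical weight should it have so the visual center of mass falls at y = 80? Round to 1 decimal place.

w ≈ 27.3

Fixed elements: Σw = 4.9 + 4.1 + 6.2 + 7.2 = 22.4, Σw·y = 4.9·37 + 4.1·82 + 6.2·54 + 7.2·51 = 1219.5.
Balance at y = 80 requires (1219.5 + w·101) / (22.4 + w) = 80.
So w = (80·22.4 − 1219.5)/(101 − 80) = 572.5/21 ≈ 27.26.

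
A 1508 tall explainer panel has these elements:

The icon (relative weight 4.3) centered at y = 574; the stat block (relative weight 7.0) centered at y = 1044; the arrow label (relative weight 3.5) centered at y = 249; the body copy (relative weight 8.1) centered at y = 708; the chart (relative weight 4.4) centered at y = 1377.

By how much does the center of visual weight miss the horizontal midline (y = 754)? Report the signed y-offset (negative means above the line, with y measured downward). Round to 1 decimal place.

Σw = 4.3 + 7.0 + 3.5 + 8.1 + 4.4 = 27.3.
Σw·y = 4.3·574 + 7.0·1044 + 3.5·249 + 8.1·708 + 4.4·1377 = 22441.3, so ȳ = 22441.3/27.3 ≈ 822.03.
Against y = 754, that's 822.03 − 754 = 68.03.

≈ 68.0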